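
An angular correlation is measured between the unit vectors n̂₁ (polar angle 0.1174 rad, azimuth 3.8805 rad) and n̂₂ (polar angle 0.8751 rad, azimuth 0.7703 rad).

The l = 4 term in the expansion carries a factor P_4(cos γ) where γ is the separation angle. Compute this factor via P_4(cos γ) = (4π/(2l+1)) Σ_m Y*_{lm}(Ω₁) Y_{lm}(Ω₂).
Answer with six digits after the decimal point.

Summing Y*_{l m}(θ₁,φ₁)·Y_{l m}(θ₂,φ₂) over m ∈ [−4, 4]; prefactor 4π/(2·4+1) = 1.396263:
  [-4]  conj(Y_{4,-4})(Ω₁) = -0.000082+0.000015i ; Y_{4,-4}(Ω₂) = -0.153359-0.009273i ; Δ = +0.000013-0.000002i
  [-3]  conj(Y_{4,-3})(Ω₁) = +0.001202-0.001595i ; Y_{4,-3}(Ω₂) = -0.244685-0.267919i ; Δ = -0.000722+0.000068i
  [-2]  conj(Y_{4,-2})(Ω₁) = +0.002516+0.026979i ; Y_{4,-2}(Ω₂) = +0.011161-0.369498i ; Δ = +0.009997-0.000628i
  [-1]  conj(Y_{4,-1})(Ω₁) = -0.158812-0.144691i ; Y_{4,-1}(Ω₂) = -0.020805+0.020186i ; Δ = +0.006225-0.000195i
  [+0]  conj(Y_{4,0})(Ω₁) = +0.788928-0.000000i ; Y_{4,0}(Ω₂) = -0.361521+0.000000i ; Δ = -0.285214+0.000000i
  [+1]  conj(Y_{4,1})(Ω₁) = +0.158812-0.144691i ; Y_{4,1}(Ω₂) = +0.020805+0.020186i ; Δ = +0.006225+0.000195i
  [+2]  conj(Y_{4,2})(Ω₁) = +0.002516-0.026979i ; Y_{4,2}(Ω₂) = +0.011161+0.369498i ; Δ = +0.009997+0.000628i
  [+3]  conj(Y_{4,3})(Ω₁) = -0.001202-0.001595i ; Y_{4,3}(Ω₂) = +0.244685-0.267919i ; Δ = -0.000722-0.000068i
  [+4]  conj(Y_{4,4})(Ω₁) = -0.000082-0.000015i ; Y_{4,4}(Ω₂) = -0.153359+0.009273i ; Δ = +0.000013+0.000002i
Σ over m = -0.254188+0.000000i; ×(4π/9) → -0.354914+0.000000i. Real part: -0.354914

-0.354914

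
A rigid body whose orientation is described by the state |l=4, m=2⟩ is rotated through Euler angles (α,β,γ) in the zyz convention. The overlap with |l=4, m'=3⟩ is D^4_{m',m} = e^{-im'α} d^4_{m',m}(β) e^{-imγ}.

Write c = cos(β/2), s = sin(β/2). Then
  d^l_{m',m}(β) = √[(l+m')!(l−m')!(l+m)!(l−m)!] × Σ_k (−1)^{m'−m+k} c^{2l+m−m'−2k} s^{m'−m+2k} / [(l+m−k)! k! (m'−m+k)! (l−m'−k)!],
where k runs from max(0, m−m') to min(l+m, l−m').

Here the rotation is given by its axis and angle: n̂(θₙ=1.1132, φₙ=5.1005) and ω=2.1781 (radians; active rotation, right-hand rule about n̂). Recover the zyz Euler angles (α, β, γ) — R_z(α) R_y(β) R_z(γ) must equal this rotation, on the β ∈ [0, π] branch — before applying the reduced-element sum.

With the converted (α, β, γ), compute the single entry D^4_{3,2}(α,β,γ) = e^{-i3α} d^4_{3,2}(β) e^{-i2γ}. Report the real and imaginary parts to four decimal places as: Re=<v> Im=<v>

Axis–angle → zyz. n̂ = (sinθₙcosφₙ, sinθₙsinφₙ, cosθₙ) = (+0.339506, -0.830394, +0.441793), ω = 2.1781.
R = I cosω + sinω [n̂]ₓ + (1−cosω) n̂n̂ᵀ gives
  R = [-0.389615, -0.805600, -0.446327; -0.080009, +0.512398, -0.855013; +0.917496, -0.297416, -0.264093]
β = atan2(√(R₁₃²+R₂₃²), R₃₃) = 1.838060; α = atan2(R₂₃, R₁₃) mod 2π = 4.231287; γ = atan2(R₃₂, −R₃₁) mod 2π = 3.455065
D^4_{3,2}(4.2313,1.8381,3.4551) = e^{-i·3·4.2313}·d^4_{3,2}(1.8381)·e^{-i·2·3.4551}. Compute d first:
With c≡cos(β/2)=0.606592 and s≡sin(β/2)=0.795014, N=[5040·1·720·2]^{1/2}=2693.993318
The bounds max(0,m−m')=0 and min(l+m,l−m')=1 give 2 terms
  k=0: (−1)^1·2693.9933/(720)·0.6066^7·0.7950^1 = -0.089890
  k=1: (−1)^2·2693.9933/(240)·0.6066^5·0.7950^3 = +0.463224
d^4_{3,2}(1.8381) = -0.089890 +0.463224 = +0.373334
Attach z-rotation phases: D = e^{-i(3)(4.2313)}·(+0.373334)·e^{-i(2)(3.4551)} = +0.272032-0.255688i

Re=0.2720 Im=-0.2557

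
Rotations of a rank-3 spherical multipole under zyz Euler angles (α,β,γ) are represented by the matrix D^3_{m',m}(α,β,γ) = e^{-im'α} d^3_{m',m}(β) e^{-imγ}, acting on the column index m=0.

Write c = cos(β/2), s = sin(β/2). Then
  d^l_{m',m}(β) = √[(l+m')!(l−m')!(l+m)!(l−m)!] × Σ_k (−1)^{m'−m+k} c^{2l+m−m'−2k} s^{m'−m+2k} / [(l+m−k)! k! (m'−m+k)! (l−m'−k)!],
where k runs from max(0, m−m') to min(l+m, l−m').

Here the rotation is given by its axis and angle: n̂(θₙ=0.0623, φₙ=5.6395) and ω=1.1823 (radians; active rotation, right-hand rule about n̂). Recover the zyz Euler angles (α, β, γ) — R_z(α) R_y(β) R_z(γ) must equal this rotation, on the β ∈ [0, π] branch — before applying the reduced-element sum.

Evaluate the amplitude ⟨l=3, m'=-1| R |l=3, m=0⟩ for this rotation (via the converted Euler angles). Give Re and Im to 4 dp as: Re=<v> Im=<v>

Re=-0.0064 Im=-0.1192

Axis–angle → zyz. n̂ = (sinθₙcosφₙ, sinθₙsinφₙ, cosθₙ) = (+0.049801, -0.037365, +0.998060), ω = 1.1823.
R = I cosω + sinω [n̂]ₓ + (1−cosω) n̂n̂ᵀ gives
  R = [+0.380338, -0.924840, -0.003704; +0.922528, +0.379665, -0.069256; +0.065457, +0.022923, +0.997592]
β = atan2(√(R₁₃²+R₂₃²), R₃₃) = 0.069411; α = atan2(R₂₃, R₁₃) mod 2π = 4.658955; γ = atan2(R₃₂, −R₃₁) mod 2π = 2.804733
D^3_{-1,0}(4.6590,0.0694,2.8047) = e^{-i·-1·4.6590}·d^3_{-1,0}(0.0694)·e^{-i·0·2.8047}. Compute d first:
Half-angle: c=0.999398, s=0.034698. N=√(2·24·6·6)=41.569219
Admissible k: 1..3 (factorial args all ≥0)
  k=1: (−1)^0·41.5692/(12)·0.9994^5·0.0347^1 = +0.119837
  k=2: (−1)^1·41.5692/(4)·0.9994^3·0.0347^3 = -0.000433
  k=3: (−1)^2·41.5692/(12)·0.9994^1·0.0347^5 = +0.000000
d^3_{-1,0}(0.0694) = +0.119837 -0.000433 +0.000000 = +0.119404
Attach z-rotation phases: D = e^{-i(-1)(4.6590)}·(+0.119404)·e^{-i(0)(2.8047)} = -0.006377-0.119234i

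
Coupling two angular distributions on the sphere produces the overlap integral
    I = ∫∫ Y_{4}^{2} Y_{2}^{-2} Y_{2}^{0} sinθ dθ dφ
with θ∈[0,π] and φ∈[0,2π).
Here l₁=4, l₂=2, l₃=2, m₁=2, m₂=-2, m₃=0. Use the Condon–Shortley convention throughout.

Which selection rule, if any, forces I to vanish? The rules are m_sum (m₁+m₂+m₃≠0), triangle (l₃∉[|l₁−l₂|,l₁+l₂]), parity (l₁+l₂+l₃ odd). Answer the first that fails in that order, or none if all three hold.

m₁+m₂+m₃ = 2 − 2 + 0 = 0  ✓
triangle: |4−2|=2 ≤ l₃=2 ≤ 4+2=6  ✓
parity: l₁+l₂+l₃ = 8 is even  ✓

none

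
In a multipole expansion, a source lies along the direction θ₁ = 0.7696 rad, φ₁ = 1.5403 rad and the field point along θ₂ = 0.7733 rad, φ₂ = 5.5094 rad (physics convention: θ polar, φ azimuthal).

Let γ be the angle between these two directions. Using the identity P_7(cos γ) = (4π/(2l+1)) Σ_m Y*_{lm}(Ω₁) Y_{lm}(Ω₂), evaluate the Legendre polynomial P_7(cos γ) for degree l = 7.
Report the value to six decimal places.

-0.289231

Addition theorem: P_7(cos γ) = (4π/15) Σ_m Y*_{lm}(Ω₁) Y_{lm}(Ω₂), m = −7…7:
  m=-7: Y*=(-0.008368, -0.038604)  Y=(0.026261, -0.030920)  product (-0.001413, -0.000755)
  m=-6: Y*=(-0.149997, 0.027757)  Y=(-0.010826, -0.155128)  product (0.005930, 0.022968)
  m=-5: Y*=(0.051876, 0.337572)  Y=(-0.257818, -0.229491)  product (0.064095, -0.098937)
  m=-4: Y*=(0.454461, -0.055714)  Y=(-0.456712, 0.021230)  product (-0.206375, 0.035094)
  m=-3: Y*=(-0.023846, -0.259912)  Y=(-0.172358, 0.184806)  product (0.052143, 0.040391)
  m=-2: Y*=(0.200561, -0.012248)  Y=(-0.004859, -0.209159)  product (-0.003536, -0.041890)
  m=-1: Y*=(-0.011100, -0.363868)  Y=(-0.257382, -0.251472)  product (-0.088646, 0.096444)
  m=+0: Y*=(0.096897, -0.000000)  Y=(0.106919, 0.000000)  product (0.010360, 0.000000)
  m=+1: Y*=(0.011100, -0.363868)  Y=(0.257382, -0.251472)  product (-0.088646, -0.096444)
  m=+2: Y*=(0.200561, 0.012248)  Y=(-0.004859, 0.209159)  product (-0.003536, 0.041890)
  m=+3: Y*=(0.023846, -0.259912)  Y=(0.172358, 0.184806)  product (0.052143, -0.040391)
  m=+4: Y*=(0.454461, 0.055714)  Y=(-0.456712, -0.021230)  product (-0.206375, -0.035094)
  m=+5: Y*=(-0.051876, 0.337572)  Y=(0.257818, -0.229491)  product (0.064095, 0.098937)
  m=+6: Y*=(-0.149997, -0.027757)  Y=(-0.010826, 0.155128)  product (0.005930, -0.022968)
  m=+7: Y*=(0.008368, -0.038604)  Y=(-0.026261, -0.030920)  product (-0.001413, 0.000755)
Accumulated sum (-0.345245, -0.000000); after 4π/(2l+1) scaling, (-0.289231, -0.000000) ⇒ P_7 = -0.289231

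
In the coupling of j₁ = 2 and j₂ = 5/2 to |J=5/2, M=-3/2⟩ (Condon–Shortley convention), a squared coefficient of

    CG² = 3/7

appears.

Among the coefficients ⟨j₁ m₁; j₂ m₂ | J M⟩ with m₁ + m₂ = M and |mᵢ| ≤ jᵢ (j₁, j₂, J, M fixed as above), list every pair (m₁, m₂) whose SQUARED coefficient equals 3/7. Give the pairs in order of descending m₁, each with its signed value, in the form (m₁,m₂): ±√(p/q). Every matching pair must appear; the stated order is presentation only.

(1,-5/2): +√(3/7)

Admissible pairs with m₁+m₂ = M = -3/2: (-2,1/2), (-1,-1/2), (0,-3/2), (1,-5/2)
  (m₁,m₂)=(1,-5/2): CG² = 3/7, CG = +√(3/7)   ← matches the target
  (m₁,m₂)=(0,-3/2): CG² = 1/70, CG = −√(1/70)
  (m₁,m₂)=(-1,-1/2): CG² = 6/35, CG = −√(6/35)
  (m₁,m₂)=(-2,1/2): CG² = 27/70, CG = +√(27/70)
Pairs with CG² = 3/7: (1,-5/2): +√(3/7)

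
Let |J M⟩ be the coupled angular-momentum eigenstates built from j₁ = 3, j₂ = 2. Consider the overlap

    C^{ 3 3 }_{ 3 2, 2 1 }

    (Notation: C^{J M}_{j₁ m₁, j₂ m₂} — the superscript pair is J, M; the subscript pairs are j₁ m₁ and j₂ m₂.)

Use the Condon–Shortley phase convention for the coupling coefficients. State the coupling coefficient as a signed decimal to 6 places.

triangle: 2!*4!*2!/9! = 96/362880
(j±m)!: 5!*1!*3!*1!*6!*0! = 518400
prefactor² = (2J+1)*Δ*N² = 960
  k=1: −1/(1!*1!*0!*2!*4!*0!) = -1/48
Σ = -1/48  ⇒  CG² = 960*(-1/48)² = 5/12
CG = −√(5/12) = -0.645497

-0.645497  (= −√(5/12))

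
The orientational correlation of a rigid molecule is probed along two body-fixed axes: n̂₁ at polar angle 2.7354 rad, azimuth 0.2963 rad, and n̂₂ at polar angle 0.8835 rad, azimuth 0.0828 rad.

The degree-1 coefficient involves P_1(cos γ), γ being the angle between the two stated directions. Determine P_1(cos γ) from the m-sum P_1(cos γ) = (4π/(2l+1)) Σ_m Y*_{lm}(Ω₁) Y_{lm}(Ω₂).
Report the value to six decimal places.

Expand P_1 via completeness: Σ_{m} conj(Y_{1,m}) at Ω₁ times Y_{1,m} at Ω₂ —
  m=-1: Y*=0.13056 + 0.03986j  Y=0.26614 - 0.02209j  product 0.03563 + 0.00772j
  m=+0: Y*=-0.44885 + 0.00000j  Y=0.30999 + 0.00000j  product -0.13914 + 0.00000j
  m=+1: Y*=-0.13056 + 0.03986j  Y=-0.26614 - 0.02209j  product 0.03563 - 0.00772j
Total Σ_m = -0.06788 + 0.00000j. Multiply by 4.188790: -0.28435 + 0.00000j. P_1(cos γ) = -0.284350

-0.284350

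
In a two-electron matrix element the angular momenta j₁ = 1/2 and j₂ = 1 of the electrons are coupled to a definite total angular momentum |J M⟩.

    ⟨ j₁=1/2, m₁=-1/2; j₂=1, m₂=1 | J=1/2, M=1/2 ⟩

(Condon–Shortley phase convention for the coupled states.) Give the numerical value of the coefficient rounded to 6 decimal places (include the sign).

-0.816497

triangle: 1!·0!·1!/3! = 1/6
(j±m)!: 0!·1!·2!·0!·1!·0! = 2
prefactor² = (2J+1)·Δ·N² = 2/3
  k=1: −1/(1!·0!·0!·1!·0!·0!) = -1
Σ = -1  ⇒  CG² = 2/3·(-1)² = 2/3
CG = −√(2/3) = -0.816497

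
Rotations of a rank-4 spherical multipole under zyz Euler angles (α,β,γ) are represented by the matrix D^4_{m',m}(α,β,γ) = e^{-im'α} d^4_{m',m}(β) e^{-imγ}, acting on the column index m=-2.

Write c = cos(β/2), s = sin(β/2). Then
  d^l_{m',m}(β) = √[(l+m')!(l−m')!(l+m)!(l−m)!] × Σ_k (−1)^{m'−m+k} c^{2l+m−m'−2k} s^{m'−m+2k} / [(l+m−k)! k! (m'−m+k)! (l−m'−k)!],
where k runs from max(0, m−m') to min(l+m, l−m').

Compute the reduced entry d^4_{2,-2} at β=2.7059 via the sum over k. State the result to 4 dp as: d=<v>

d=0.3700

d^4_{2,-2}(β=2.7059) via the finite sum:
With c≡cos(β/2)=0.216127 and s≡sin(β/2)=0.976365, N=[720·2·2·720]^{1/2}=1440.000000
Admissible k: 0..2 (factorial args all ≥0)
  k=0: (−1)^4·1440.0000/(96)·0.2161^4·0.9764^4 = +0.029743
  k=1: (−1)^5·1440.0000/(120)·0.2161^2·0.9764^6 = -0.485595
  k=2: (−1)^6·1440.0000/(1440)·0.2161^0·0.9764^8 = +0.825844
d^4_{2,-2}(2.7059) = +0.029743 -0.485595 +0.825844 = +0.369992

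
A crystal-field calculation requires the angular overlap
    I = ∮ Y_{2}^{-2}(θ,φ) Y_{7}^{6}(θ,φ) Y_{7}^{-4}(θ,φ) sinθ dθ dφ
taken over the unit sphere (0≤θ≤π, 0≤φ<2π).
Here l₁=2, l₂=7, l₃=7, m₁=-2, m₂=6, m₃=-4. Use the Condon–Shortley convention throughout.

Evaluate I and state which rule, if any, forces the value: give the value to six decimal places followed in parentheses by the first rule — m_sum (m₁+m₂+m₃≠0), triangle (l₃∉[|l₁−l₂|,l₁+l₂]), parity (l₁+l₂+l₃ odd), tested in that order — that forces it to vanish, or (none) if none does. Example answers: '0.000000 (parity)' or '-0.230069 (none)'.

-0.106948 (none)

m-sum 0 ✓  L=16 even ✓  5≤7≤9 ✓
Π(2lᵢ+1) = 5×15×15 = 1125
triangle coeff Δ(2,7,7) = 1/185640
Σ_t [0,2]: t=0:+1/2419200 t=1:−1/518400 t=2:+1/2419200 = -1/907200
(3j)²=56/3315 [(2 7 7; 0 0 0)], sign=+1
Σ_t [2,2]: t=2:+1/159667200 = 1/159667200
(3j)²=9/1190 [(2 7 7; -2 6 -4)], sign=-1
⇒ 4πI² = 540/3757
I = (-1)√(540/3757/(4π)) = -0.10694768
No selection rule forces the value: the integral is nonzero (none).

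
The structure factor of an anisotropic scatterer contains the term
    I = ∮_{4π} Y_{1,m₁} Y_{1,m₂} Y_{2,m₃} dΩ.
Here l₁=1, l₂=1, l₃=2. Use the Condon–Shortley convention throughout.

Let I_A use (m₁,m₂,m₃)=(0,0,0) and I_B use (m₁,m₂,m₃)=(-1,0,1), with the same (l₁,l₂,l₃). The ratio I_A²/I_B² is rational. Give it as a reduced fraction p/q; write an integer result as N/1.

4/3

Shared (l₁,l₂,l₃)=(1,1,2): N and (l;000)² cancel in I_A²/I_B².
A: Δ = 0!·2!·2!/5! = 1/30; Racah Σ t=0..0: t=0:+1/1 = 1/1; ⇒ 3j(1 1 2; 0 0 0)² = 2/15, sgn +1
B: Δ = 0!·2!·2!/5! = 1/30; Racah Σ t=0..0: t=0:+1/2 = 1/2; ⇒ 3j(1 1 2; -1 0 1)² = 1/10, sgn -1
I_A²/I_B² = (2/15)/(1/10) = 4/3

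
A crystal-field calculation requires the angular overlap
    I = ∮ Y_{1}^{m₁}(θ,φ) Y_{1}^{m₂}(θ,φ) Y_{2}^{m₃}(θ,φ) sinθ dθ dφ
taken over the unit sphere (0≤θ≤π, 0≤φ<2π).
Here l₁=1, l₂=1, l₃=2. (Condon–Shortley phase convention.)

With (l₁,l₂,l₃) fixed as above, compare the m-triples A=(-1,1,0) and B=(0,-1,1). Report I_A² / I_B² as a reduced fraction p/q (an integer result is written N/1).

1/3

l's match ⇒ only the (l;m) 3-j factors differ between A and B.
A: triangle coeff Δ(1,1,2) = 1/30; Σ_t [0,0]: t=0:+1/4 = 1/4; (3j)²=1/30 [(1 1 2; -1 1 0)], sign=+1
B: triangle coeff Δ(1,1,2) = 1/30; Σ_t [0,0]: t=0:+1/2 = 1/2; (3j)²=1/10 [(1 1 2; 0 -1 1)], sign=-1
I_A²/I_B² = (1/30)/(1/10) = 1/3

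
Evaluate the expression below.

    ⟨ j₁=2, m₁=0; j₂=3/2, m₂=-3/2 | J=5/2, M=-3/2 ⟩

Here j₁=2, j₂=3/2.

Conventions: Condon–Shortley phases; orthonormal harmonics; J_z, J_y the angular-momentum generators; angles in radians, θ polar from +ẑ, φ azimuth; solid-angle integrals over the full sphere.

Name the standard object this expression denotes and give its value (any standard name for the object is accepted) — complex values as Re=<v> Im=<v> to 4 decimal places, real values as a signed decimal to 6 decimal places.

This is a Clebsch–Gordan (vector-coupling) coefficient.
j₁+j₂−J=1  J+j₁−j₂=3  J−j₁+j₂=2  j₁+j₂+J+1=7
(j₁±m₁, j₂±m₂, J±M) = (2,2,0,3,1,4)
P² = 288/35
sum k=0..0:
  [0] +1/4 = 1/4
S = 1/4
C² = P²·S² = 18/35 ; C = +0.717137

Clebsch–Gordan coefficient, +√(18/35) ≈ +0.717137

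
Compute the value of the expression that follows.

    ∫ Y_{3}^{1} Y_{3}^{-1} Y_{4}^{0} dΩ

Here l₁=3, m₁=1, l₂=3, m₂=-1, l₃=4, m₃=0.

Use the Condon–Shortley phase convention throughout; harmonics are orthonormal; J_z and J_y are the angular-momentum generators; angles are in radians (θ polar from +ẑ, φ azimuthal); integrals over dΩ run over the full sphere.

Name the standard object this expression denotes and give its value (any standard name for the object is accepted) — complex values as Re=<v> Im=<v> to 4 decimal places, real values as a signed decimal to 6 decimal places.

Gaunt coefficient, -0.025645

This is a Gaunt coefficient — the integral of a triple product of spherical harmonics over the sphere.
m-sum 0 ✓  L=10 even ✓  0≤4≤6 ✓
Π(2lᵢ+1) = 7×7×9 = 441
triangle coeff Δ(3,3,4) = 1/34650
Σ_t [0,2]: t=0:+1/72 t=1:−1/16 t=2:+1/72 = -5/144
(3j)²=2/77 [(3 3 4; 0 0 0)], sign=-1
Σ_t [0,2]: t=0:+1/32 t=1:−1/36 t=2:+1/1152 = 5/1152
(3j)²=1/1386 [(3 3 4; 1 -1 0)], sign=+1
⇒ 4πI² = 1/121
I = (-1)√(1/121/(4π)) = -0.02564498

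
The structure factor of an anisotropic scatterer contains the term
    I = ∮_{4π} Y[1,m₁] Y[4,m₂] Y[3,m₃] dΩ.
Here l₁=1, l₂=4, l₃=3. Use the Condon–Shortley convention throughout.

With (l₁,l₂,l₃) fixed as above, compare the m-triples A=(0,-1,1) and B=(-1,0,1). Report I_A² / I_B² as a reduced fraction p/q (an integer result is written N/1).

Shared (l₁,l₂,l₃)=(1,4,3): N and (l;000)² cancel in I_A²/I_B².
A: Δ = 2!·0!·6!/9! = 1/252; Racah Σ t=1..1: t=1:−1/48 = -1/48; ⇒ 3j(1 4 3; 0 -1 1)² = 5/84, sgn -1
B: Δ = 2!·0!·6!/9! = 1/252; Racah Σ t=2..2: t=2:+1/96 = 1/96; ⇒ 3j(1 4 3; -1 0 1)² = 1/42, sgn +1
I_A²/I_B² = (5/84)/(1/42) = 5/2

5/2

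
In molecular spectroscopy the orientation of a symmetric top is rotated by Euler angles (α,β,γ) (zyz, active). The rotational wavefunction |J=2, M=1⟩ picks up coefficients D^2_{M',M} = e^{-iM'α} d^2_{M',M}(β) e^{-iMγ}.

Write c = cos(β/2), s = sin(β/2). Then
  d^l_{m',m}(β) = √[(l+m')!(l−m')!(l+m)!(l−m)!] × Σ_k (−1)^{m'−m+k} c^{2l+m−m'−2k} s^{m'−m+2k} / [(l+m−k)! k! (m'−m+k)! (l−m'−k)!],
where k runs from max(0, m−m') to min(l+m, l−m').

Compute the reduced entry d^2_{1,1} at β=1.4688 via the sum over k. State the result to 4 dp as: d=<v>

d^2_{1,1}(β=1.4688) via the finite sum:
c=cos(1.468800/2)=0.742233, s=sin(1.468800/2)=0.670142; N=√[6·1·6·1]=6.000000
The bounds max(0,m−m')=0 and min(l+m,l−m')=1 give 2 terms
  k=0: (−1)^0·6.0000/(6)·0.7422^4·0.6701^0 = +0.303502
  k=1: (−1)^1·6.0000/(2)·0.7422^2·0.6701^2 = -0.742225
d^2_{1,1}(1.4688) = +0.303502 -0.742225 = -0.438723

d=-0.4387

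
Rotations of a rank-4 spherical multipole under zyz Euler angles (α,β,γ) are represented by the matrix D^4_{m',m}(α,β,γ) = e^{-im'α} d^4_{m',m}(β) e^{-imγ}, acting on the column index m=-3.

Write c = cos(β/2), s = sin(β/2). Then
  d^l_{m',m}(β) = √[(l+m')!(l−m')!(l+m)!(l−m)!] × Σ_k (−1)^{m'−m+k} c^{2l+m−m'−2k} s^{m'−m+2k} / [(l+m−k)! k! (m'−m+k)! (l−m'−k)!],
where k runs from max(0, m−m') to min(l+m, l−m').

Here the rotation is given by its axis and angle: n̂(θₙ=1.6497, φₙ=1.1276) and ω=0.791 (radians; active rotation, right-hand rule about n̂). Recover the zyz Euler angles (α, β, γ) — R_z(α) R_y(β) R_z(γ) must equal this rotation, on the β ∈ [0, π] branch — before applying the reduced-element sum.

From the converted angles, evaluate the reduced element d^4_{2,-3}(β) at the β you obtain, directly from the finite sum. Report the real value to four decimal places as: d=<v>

Axis–angle → zyz. n̂ = (sinθₙcosφₙ, sinθₙsinφₙ, cosθₙ) = (+0.427495, +0.900575, -0.078822), ω = 0.7910.
R = I cosω + sinω [n̂]ₓ + (1−cosω) n̂n̂ᵀ gives
  R = [+0.757387, +0.170337, +0.630357; +0.058244, +0.943903, -0.325046; -0.650363, +0.282900, +0.704979]
β = atan2(√(R₁₃²+R₂₃²), R₃₃) = 0.788403; α = atan2(R₂₃, R₁₃) mod 2π = 5.807093; γ = atan2(R₃₂, −R₃₁) mod 2π = 0.410300
d^4_{2,-3}(β=0.7884) via the finite sum:
Half-angle: c=0.923304, s=0.384071. N=√(720·2·1·5040)=2693.993318
k∈{0,1} keeps every argument non-negative
  k=0: (−1)^5·2693.9933/(240)·0.9233^3·0.3841^5 = -0.073837
  k=1: (−1)^6·2693.9933/(720)·0.9233^1·0.3841^7 = +0.004259
d^4_{2,-3}(0.7884) = -0.073837 +0.004259 = -0.069579

d=-0.0696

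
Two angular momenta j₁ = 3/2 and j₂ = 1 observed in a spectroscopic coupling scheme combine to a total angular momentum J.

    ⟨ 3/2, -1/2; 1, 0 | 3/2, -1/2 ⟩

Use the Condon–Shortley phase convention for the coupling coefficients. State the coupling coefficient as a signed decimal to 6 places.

triangle: 1!×2!×1!/5! = 2/120
(j±m)!: 1!×2!×1!×1!×1!×2! = 4
prefactor² = (2J+1)×Δ×N² = 4/15
  k=0: +1/(0!×1!×2!×1!×0!×0!) = 1/2
  k=1: −1/(1!×0!×1!×0!×1!×1!) = -1
Σ = -1/2  ⇒  CG² = 4/15×(-1/2)² = 1/15
CG = −√(1/15) = -0.258199

−√(1/15) ≈ -0.258199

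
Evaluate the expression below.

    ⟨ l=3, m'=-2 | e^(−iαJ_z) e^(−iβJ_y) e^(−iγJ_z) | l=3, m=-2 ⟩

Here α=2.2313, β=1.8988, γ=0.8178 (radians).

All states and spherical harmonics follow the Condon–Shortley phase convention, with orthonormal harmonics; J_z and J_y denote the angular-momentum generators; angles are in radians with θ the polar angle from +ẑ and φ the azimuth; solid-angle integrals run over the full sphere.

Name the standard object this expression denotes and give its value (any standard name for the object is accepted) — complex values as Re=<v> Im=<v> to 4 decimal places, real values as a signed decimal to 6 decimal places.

Wigner D-matrix element, Re=-0.3349 Im=0.0627

This is a Wigner D-matrix element — the rotation-matrix element ⟨l m'| R(α,β,γ) |l m⟩ in the angular-momentum basis.
D^3_{-2,-2}(2.2313,1.8988,0.8178) = e^{-i·-2·2.2313}·d^3_{-2,-2}(1.8988)·e^{-i·-2·0.8178}. Compute d first:
Half-angle: c=0.582171, s=0.813066. N=√(1·120·1·120)=120.000000
k: max(0,(-2)−(-2))=0 … min(3+(-2),3−(-2))=1
  k=0: (−1)^0·120.0000/(120)·0.5822^6·0.8131^0 = +0.038932
  k=1: (−1)^1·120.0000/(24)·0.5822^4·0.8131^2 = -0.379686
d^3_{-2,-2}(1.8988) = +0.038932 -0.379686 = -0.340754
Attach z-rotation phases: D = e^{-i(-2)(2.2313)}·(-0.340754)·e^{-i(-2)(0.8178)} = -0.334940+0.062676i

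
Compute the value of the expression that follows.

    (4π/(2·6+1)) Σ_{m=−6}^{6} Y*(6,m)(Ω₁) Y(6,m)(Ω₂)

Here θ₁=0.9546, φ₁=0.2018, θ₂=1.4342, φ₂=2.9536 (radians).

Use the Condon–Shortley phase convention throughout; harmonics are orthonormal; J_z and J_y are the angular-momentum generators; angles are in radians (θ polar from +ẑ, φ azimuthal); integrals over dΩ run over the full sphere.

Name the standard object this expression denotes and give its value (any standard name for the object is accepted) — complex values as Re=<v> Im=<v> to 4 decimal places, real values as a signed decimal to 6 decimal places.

This sum is the spherical-harmonic addition theorem: it equals the Legendre polynomial P_l(cos γ) of the angle γ between the two directions.
Expand P_6 via completeness: Σ_{m} conj(Y_{6,m}) at Ω₁ times Y_{6,m} at Ω₂ —
  term(m=-6) = -0.04527 + 0.04688j   from Y*(Ω₁)=0.05027 + 0.13355j, Y(Ω₂)=0.19570 + 0.41265j
  term(m=-5) = 0.02811 - 0.07075j   from Y*(Ω₁)=0.18649 + 0.29627j, Y(Ω₂)=-0.12826 - 0.17561j
  term(m=-4) = -0.00135 - 0.11576j   from Y*(Ω₁)=0.29263 + 0.30568j, Y(Ω₂)=-0.19980 - 0.18687j
  term(m=-3) = 0.01300 + 0.03062j   from Y*(Ω₁)=0.11341 + 0.07849j, Y(Ω₂)=0.20380 + 0.12890j
  term(m=-2) = -0.04446 - 0.04395j   from Y*(Ω₁)=-0.26543 - 0.11335j, Y(Ω₂)=0.20146 + 0.07953j
  term(m=-1) = 0.05957 + 0.02447j   from Y*(Ω₁)=-0.25484 - 0.05214j, Y(Ω₂)=-0.24324 - 0.04627j
  term(m=+0) = -0.04516 + 0.00000j   from Y*(Ω₁)=0.22482 + 0.00000j, Y(Ω₂)=-0.20087 + 0.00000j
  term(m=+1) = 0.05957 - 0.02447j   from Y*(Ω₁)=0.25484 - 0.05214j, Y(Ω₂)=0.24324 - 0.04627j
  term(m=+2) = -0.04446 + 0.04395j   from Y*(Ω₁)=-0.26543 + 0.11335j, Y(Ω₂)=0.20146 - 0.07953j
  term(m=+3) = 0.01300 - 0.03062j   from Y*(Ω₁)=-0.11341 + 0.07849j, Y(Ω₂)=-0.20380 + 0.12890j
  term(m=+4) = -0.00135 + 0.11576j   from Y*(Ω₁)=0.29263 - 0.30568j, Y(Ω₂)=-0.19980 + 0.18687j
  term(m=+5) = 0.02811 + 0.07075j   from Y*(Ω₁)=-0.18649 + 0.29627j, Y(Ω₂)=0.12826 - 0.17561j
  term(m=+6) = -0.04527 - 0.04688j   from Y*(Ω₁)=0.05027 - 0.13355j, Y(Ω₂)=0.19570 - 0.41265j
Total Σ_m = -0.02596 - 0.00000j. Multiply by 0.966644: -0.02510 - 0.00000j. P_6(cos γ) = -0.025095

Legendre polynomial (addition theorem), -0.025095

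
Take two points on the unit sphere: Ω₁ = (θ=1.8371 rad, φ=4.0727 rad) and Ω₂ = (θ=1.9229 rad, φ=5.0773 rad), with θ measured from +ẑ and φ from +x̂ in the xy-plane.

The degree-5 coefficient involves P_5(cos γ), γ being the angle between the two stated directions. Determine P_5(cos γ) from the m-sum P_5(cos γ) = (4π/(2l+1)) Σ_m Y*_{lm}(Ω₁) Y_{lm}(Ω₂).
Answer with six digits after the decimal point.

-0.094165

Addition theorem: P_5(cos γ) = (4π/11) Σ_m Y*_{lm}(Ω₁) Y_{lm}(Ω₂), m = −5…5:
  [-5]  conj(Y_{5,-5})(Ω₁) = (0.022041, 0.387270) ; Y_{5,-5}(Ω₂) = (0.327358, -0.084900) ; Δ = (0.040095, 0.124905)
  [-4]  conj(Y_{5,-4})(Ω₁) = (0.279364, 0.184165) ; Y_{5,-4}(Ω₂) = (-0.043585, 0.390505) ; Δ = (-0.084093, 0.101066)
  [-3]  conj(Y_{5,-3})(Ω₁) = (-0.109987, 0.039933) ; Y_{5,-3}(Ω₂) = (-0.017911, -0.009235) ; Δ = (0.002339, 0.000301)
  [-2]  conj(Y_{5,-2})(Ω₁) = (-0.094488, 0.315003) ; Y_{5,-2}(Ω₂) = (-0.246855, 0.220836) ; Δ = (-0.046239, -0.098626)
  [-1]  conj(Y_{5,-1})(Ω₁) = (-0.024187, -0.032507) ; Y_{5,-1}(Ω₂) = (-0.039487, -0.103364) ; Δ = (-0.002405, 0.003784)
  [+0]  conj(Y_{5,0})(Ω₁) = (-0.321754, -0.000000) ; Y_{5,0}(Ω₂) = (-0.305143, 0.000000) ; Δ = (0.098181, 0.000000)
  [+1]  conj(Y_{5,1})(Ω₁) = (0.024187, -0.032507) ; Y_{5,1}(Ω₂) = (0.039487, -0.103364) ; Δ = (-0.002405, -0.003784)
  [+2]  conj(Y_{5,2})(Ω₁) = (-0.094488, -0.315003) ; Y_{5,2}(Ω₂) = (-0.246855, -0.220836) ; Δ = (-0.046239, 0.098626)
  [+3]  conj(Y_{5,3})(Ω₁) = (0.109987, 0.039933) ; Y_{5,3}(Ω₂) = (0.017911, -0.009235) ; Δ = (0.002339, -0.000301)
  [+4]  conj(Y_{5,4})(Ω₁) = (0.279364, -0.184165) ; Y_{5,4}(Ω₂) = (-0.043585, -0.390505) ; Δ = (-0.084093, -0.101066)
  [+5]  conj(Y_{5,5})(Ω₁) = (-0.022041, 0.387270) ; Y_{5,5}(Ω₂) = (-0.327358, -0.084900) ; Δ = (0.040095, -0.124905)
Σ over m = (-0.082428, 0.000000); ×(4π/11) → (-0.094165, 0.000000). Real part: -0.094165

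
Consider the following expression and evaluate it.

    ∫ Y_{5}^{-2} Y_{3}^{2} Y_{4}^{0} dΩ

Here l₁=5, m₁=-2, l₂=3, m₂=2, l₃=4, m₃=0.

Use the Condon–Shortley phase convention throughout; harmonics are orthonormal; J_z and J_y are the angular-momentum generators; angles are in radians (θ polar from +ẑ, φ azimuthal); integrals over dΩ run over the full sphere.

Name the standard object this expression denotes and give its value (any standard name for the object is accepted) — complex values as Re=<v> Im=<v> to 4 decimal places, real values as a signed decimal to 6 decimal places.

This is a Gaunt coefficient — the integral of a triple product of spherical harmonics over the sphere.
Rules hold: Σm=0, L=12 even, 2≤4≤8.
N = 11·7·9 = 693
Δ = 4!·6!·2!/13! = 1/180180
Racah Σ t=1..3: t=1:−1/576 t=2:+1/144 t=3:−1/576 = 1/288
⇒ 3j(5 3 4; 0 0 0)² = 20/1001, sgn +1
Racah Σ t=3..4: t=3:−1/576 t=4:+1/864 = -1/1728
⇒ 3j(5 3 4; -2 2 0)² = 5/1287, sgn -1
4πI² = N·(3j₀)²·(3jₘ)² = 100/1859
I = -1·√(0.0537924/4π) = -0.06542675

Gaunt coefficient, -0.065427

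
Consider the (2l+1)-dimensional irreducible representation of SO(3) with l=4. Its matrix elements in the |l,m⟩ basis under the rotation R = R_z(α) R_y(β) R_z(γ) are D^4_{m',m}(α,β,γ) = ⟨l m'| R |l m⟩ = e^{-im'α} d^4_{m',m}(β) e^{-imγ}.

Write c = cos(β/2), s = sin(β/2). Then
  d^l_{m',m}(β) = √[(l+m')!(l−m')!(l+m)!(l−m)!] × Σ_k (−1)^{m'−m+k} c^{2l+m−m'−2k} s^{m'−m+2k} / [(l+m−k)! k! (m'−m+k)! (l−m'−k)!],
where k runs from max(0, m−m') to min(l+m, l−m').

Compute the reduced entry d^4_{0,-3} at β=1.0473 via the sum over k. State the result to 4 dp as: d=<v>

d^4_{0,-3}(β=1.0473) via the finite sum:
c=cos(1.047300/2)=0.866000, s=sin(1.047300/2)=0.500044; N=√[24·24·1·5040]=1703.830978
k∈{0,1} keeps every argument non-negative
  k=0: (−1)^3·1703.8310/(144)·0.8660^5·0.5000^3 = -0.720574
  k=1: (−1)^4·1703.8310/(144)·0.8660^3·0.5000^5 = +0.240248
d^4_{0,-3}(1.0473) = -0.720574 +0.240248 = -0.480326

d=-0.4803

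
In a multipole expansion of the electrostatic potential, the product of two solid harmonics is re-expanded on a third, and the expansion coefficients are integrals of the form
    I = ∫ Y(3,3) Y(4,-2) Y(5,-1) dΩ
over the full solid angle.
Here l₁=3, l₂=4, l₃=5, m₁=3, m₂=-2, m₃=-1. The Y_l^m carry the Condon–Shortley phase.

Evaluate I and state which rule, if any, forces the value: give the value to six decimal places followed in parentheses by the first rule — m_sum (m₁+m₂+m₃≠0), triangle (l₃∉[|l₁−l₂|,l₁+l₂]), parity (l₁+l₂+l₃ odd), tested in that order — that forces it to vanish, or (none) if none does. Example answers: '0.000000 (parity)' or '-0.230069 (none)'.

Rules hold: Σm=0, L=12 even, 1≤5≤7.
N = 7·9·11 = 693
Δ = 2!·4!·6!/13! = 1/180180
Racah Σ t=0..2: t=0:+1/576 t=1:−1/144 t=2:+1/576 = -1/288
⇒ 3j(3 4 5; 0 0 0)² = 20/1001, sgn +1
Racah Σ t=0..0: t=0:+1/2304 = 1/2304
⇒ 3j(3 4 5; 3 -2 -1)² = 75/4004, sgn +1
4πI² = N·(3j₀)²·(3jₘ)² = 3375/13013
I = +1·√(0.259356/4π) = 0.14366244
No selection rule forces the value: the integral is nonzero (none).

0.143662 (none)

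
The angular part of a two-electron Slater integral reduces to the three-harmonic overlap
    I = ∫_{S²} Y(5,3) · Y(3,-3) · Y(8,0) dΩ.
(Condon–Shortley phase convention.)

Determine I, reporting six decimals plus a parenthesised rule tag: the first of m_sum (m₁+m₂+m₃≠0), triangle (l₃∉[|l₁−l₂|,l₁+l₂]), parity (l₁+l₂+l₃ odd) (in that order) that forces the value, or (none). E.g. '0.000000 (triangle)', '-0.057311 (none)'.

Rules hold: Σm=0, L=16 even, 2≤8≤8.
N = 11·7·17 = 1309
Δ = 0!·10!·6!/17! = 1/136136
Racah Σ t=0..0: t=0:+1/518400 = 1/518400
⇒ 3j(5 3 8; 0 0 0)² = 56/2431, sgn +1
Racah Σ t=0..0: t=0:+1/58060800 = 1/58060800
⇒ 3j(5 3 8; 3 -3 0)² = 1/4862, sgn +1
4πI² = N·(3j₀)²·(3jₘ)² = 196/31603
I = +1·√(0.00620194/4π) = 0.02221565
No selection rule forces the value: the integral is nonzero (none).

0.022216 (none)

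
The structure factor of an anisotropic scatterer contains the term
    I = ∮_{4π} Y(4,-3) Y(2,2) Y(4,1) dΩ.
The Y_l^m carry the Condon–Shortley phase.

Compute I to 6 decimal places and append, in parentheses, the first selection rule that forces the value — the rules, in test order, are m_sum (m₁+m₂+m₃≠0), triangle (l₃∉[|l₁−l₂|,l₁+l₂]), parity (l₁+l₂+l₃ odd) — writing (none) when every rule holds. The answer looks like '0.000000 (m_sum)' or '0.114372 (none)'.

Checks pass: Σm=0; 10 even; l₃=4∈[2,6].
(2·4+1)(2·2+1)(2·4+1) = 405
Δ: 2! 6! 2! / 11! → 1/13860
sum: t=0:+1/192 t=1:−1/36 t=2:+1/192 = -5/288
3j²(4 2 4; 0 0 0) = Δ·Π!·Σ² = 20/693  (sign -1)
sum: t=2:+1/480 = 1/480
3j²(4 2 4; -3 2 1) = Δ·Π!·Σ² = 3/110  (sign -1)
combine: 4πI² = 405·20/693·3/110 = 270/847
take √, sign +1: I = 0.15927046
No selection rule forces the value: the integral is nonzero (none).

0.159270 (none)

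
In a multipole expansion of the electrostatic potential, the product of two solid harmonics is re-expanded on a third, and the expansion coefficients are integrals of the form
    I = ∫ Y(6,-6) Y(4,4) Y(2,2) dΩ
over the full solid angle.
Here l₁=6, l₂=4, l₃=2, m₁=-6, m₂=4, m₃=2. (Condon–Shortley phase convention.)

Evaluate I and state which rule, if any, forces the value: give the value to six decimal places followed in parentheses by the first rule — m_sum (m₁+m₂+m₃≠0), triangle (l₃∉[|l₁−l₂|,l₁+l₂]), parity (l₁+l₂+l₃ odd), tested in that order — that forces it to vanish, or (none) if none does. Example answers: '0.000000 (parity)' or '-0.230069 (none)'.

Rules hold: Σm=0, L=12 even, 2≤2≤10.
N = 13·9·5 = 585
Δ = 8!·4!·0!/13! = 1/6435
Racah Σ t=4..4: t=4:+1/2304 = 1/2304
⇒ 3j(6 4 2; 0 0 0)² = 5/143, sgn +1
Racah Σ t=8..8: t=8:+1/967680 = 1/967680
⇒ 3j(6 4 2; -6 4 2)² = 1/13, sgn +1
4πI² = N·(3j₀)²·(3jₘ)² = 225/143
I = +1·√(1.57343/4π) = 0.35384927
No selection rule forces the value: the integral is nonzero (none).

0.353849 (none)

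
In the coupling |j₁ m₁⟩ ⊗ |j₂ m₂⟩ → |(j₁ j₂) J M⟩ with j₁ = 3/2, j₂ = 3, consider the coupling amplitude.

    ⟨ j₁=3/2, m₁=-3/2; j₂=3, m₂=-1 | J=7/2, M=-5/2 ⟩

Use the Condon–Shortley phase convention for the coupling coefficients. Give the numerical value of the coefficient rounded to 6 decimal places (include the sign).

√[8·1!2!5!/9! · 0!3!2!4!1!6!] = √(7680/7)
  +(−1)^1/∏(1,0,2,1,0,4)! = -1/48  (running -1/48)
⟨..|..⟩ = √(7680/7)·(-1/48) = -0.690066

−√(10/21) = -0.690066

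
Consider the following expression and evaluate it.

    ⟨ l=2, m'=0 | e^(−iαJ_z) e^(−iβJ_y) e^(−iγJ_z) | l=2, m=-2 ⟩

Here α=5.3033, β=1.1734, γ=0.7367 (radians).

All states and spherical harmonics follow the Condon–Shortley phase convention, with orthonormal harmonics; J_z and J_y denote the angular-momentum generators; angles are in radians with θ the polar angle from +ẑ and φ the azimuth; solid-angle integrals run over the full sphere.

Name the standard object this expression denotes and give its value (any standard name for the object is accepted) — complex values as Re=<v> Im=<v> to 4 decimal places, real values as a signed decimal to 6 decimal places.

Wigner D-matrix element, Re=0.0506 Im=0.5182

This is a Wigner D-matrix element — the rotation-matrix element ⟨l m'| R(α,β,γ) |l m⟩ in the angular-momentum basis.
First d^2_{0,-2}(β=1.1734), then the phase factors e^{-i(0)α} and e^{-i(-2)γ}:
c=cos(1.173400/2)=0.832772, s=sin(1.173400/2)=0.553616; N=√[2·2·1·24]=9.797959
k: max(0,(-2)−(0))=0 … min(2+(-2),2−(0))=0
  k=0: (−1)^2·9.7980/(4)·0.8328^2·0.5536^2 = +0.520649
d^2_{0,-2}(1.1734) = +0.520649
D = (+1.000000+0.000000i)·(+0.520649)·(+0.097242+0.995261i) = +0.050629+0.518182i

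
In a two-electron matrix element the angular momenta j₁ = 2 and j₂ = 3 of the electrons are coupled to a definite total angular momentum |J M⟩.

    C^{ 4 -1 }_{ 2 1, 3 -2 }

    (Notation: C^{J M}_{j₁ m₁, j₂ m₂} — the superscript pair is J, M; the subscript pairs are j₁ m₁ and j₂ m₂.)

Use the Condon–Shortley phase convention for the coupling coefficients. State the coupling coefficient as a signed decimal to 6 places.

√[9·1!3!5!/10! · 3!1!1!5!3!5!] = √(6480/7)
  +(−1)^0/∏(0,1,1,1,2,4)! = 1/48  (running 1/48)
  +(−1)^1/∏(1,0,0,0,3,5)! = -1/720  (running 7/360)
⟨..|..⟩ = √(6480/7)·(7/360) = +0.591608

+0.591608  (= +√(7/20))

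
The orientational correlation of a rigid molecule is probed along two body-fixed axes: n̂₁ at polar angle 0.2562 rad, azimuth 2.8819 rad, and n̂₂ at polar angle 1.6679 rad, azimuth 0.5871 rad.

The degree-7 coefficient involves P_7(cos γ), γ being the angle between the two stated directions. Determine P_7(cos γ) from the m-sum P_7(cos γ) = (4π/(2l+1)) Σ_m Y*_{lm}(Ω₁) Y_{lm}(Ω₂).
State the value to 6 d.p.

0.271282

Term-by-term m-sum for l=7 (normalisation 4π/15 = 0.837758):
  m=-7: Y*=+0.000008+0.000033i  Y=-0.274236+0.398546i  product -0.000015-0.000006i
  m=-6: Y*=+0.000006-0.000479i  Y=+0.163682-0.065568i  product -0.000030-0.000079i
  m=-5: Y*=-0.001151+0.004123i  Y=+0.307920+0.064374i  product -0.000620+0.001195i
  m=-4: Y*=+0.013610-0.023121i  Y=-0.140960-0.143175i  product -0.005229+0.001311i
  m=-3: Y*=-0.085139+0.084069i  Y=-0.049410-0.256220i  product +0.025747+0.017660i
  m=-2: Y*=+0.314610-0.179877i  Y=-0.081138+0.193744i  product +0.009323+0.075549i
  m=-1: Y*=-0.616528+0.163807i  Y=-0.199773+0.132922i  product +0.101392-0.114674i
  m=+0: Y*=+0.294963-0.000000i  Y=+0.212510+0.000000i  product +0.062683+0.000000i
  m=+1: Y*=+0.616528+0.163807i  Y=+0.199773+0.132922i  product +0.101392+0.114674i
  m=+2: Y*=+0.314610+0.179877i  Y=-0.081138-0.193744i  product +0.009323-0.075549i
  m=+3: Y*=+0.085139+0.084069i  Y=+0.049410-0.256220i  product +0.025747-0.017660i
  m=+4: Y*=+0.013610+0.023121i  Y=-0.140960+0.143175i  product -0.005229-0.001311i
  m=+5: Y*=+0.001151+0.004123i  Y=-0.307920+0.064374i  product -0.000620-0.001195i
  m=+6: Y*=+0.000006+0.000479i  Y=+0.163682+0.065568i  product -0.000030+0.000079i
  m=+7: Y*=-0.000008+0.000033i  Y=+0.274236+0.398546i  product -0.000015+0.000006i
Accumulated sum +0.323819-0.000000i; after 4π/(2l+1) scaling, +0.271282-0.000000i ⇒ P_7 = 0.271282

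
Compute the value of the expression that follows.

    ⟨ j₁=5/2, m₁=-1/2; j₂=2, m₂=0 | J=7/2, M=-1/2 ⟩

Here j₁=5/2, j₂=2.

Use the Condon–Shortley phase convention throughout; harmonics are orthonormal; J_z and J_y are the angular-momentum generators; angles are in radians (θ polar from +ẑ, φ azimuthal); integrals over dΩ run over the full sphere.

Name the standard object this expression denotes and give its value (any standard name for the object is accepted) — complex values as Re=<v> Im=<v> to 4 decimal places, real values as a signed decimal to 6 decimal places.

This is a Clebsch–Gordan (vector-coupling) coefficient.
√[8·1!4!3!/9! · 2!3!2!2!3!4!] = √(768/35)
  +(−1)^0/∏(0,1,3,2,1,1)! = 1/12  (running 1/12)
  +(−1)^1/∏(1,0,2,1,2,2)! = -1/8  (running -1/24)
⟨..|..⟩ = √(768/35)·(-1/24) = -0.195180

Clebsch–Gordan coefficient, −√(4/105) ≈ -0.195180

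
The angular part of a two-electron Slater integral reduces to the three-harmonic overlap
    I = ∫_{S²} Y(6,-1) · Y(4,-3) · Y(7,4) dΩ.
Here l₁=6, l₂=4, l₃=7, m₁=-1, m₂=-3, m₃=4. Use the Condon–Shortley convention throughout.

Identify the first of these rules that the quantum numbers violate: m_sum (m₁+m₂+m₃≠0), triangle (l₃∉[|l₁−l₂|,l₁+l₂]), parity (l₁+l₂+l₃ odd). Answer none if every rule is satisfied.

parity

Σmᵢ = 0  ✓
l₃∈[|l₁−l₂|,l₁+l₂]=[2,10], have l₃=7  ✓
Σlᵢ = 17 ⇒ odd  ✗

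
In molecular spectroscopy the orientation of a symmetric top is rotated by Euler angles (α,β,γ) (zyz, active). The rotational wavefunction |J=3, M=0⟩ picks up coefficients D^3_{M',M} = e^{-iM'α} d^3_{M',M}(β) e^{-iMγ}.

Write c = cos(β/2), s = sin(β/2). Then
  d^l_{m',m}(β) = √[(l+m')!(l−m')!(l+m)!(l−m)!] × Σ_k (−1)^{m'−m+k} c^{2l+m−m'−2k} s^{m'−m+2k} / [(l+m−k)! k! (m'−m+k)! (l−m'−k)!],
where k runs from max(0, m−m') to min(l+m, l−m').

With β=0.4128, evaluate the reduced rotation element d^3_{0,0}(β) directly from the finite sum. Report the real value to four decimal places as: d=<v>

d^3_{0,0}(β=0.4128) via the finite sum:
c=cos(0.412800/2)=0.978775, s=sin(0.412800/2)=0.204938; N=√[6·6·6·6]=36.000000
The bounds max(0,m−m')=0 and min(l+m,l−m')=3 give 4 terms
  k=0: (−1)^0·36.0000/(36)·0.9788^6·0.2049^0 = +0.879219
  k=1: (−1)^1·36.0000/(4)·0.9788^4·0.2049^2 = -0.346911
  k=2: (−1)^2·36.0000/(4)·0.9788^2·0.2049^4 = +0.015209
  k=3: (−1)^3·36.0000/(36)·0.9788^0·0.2049^6 = -0.000074
d^3_{0,0}(0.4128) = +0.879219 -0.346911 +0.015209 -0.000074 = +0.547444

d=0.5474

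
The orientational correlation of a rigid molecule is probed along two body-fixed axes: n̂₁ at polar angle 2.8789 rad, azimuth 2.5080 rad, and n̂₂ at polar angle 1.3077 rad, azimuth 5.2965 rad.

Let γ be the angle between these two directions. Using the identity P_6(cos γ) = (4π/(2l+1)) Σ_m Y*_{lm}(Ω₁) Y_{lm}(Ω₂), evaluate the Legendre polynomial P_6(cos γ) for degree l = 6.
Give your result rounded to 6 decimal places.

0.329308

Addition theorem: P_6(cos γ) = (4π/13) Σ_m Y*_{lm}(Ω₁) Y_{lm}(Ω₂), m = −6…6:
  term(m=-6) = (-0.000030, 0.000050)   from Y*(Ω₁)=(-0.000117, 0.000091), Y(Ω₂)=(0.366017, -0.139055)
  term(m=-5) = (-0.000135, 0.000684)   from Y*(Ω₁)=(-0.001908, 0.000050), Y(Ω₂)=(0.080093, -0.356428)
  term(m=-4) = (-0.000188, -0.001178)   from Y*(Ω₁)=(-0.012336, -0.008571), Y(Ω₂)=(0.055021, 0.057239)
  term(m=-3) = (-0.013466, -0.023988)   from Y*(Ω₁)=(-0.025907, -0.075640), Y(Ω₂)=(0.338418, -0.062119)
  term(m=-2) = (-0.004358, -0.003717)   from Y*(Ω₁)=(0.084792, -0.270643), Y(Ω₂)=(0.007912, -0.018580)
  term(m=-1) = (0.179162, 0.066028)   from Y*(Ω₁)=(0.476449, -0.350015), Y(Ω₂)=(0.178107, 0.269427)
  term(m=+0) = (0.018700, 0.000000)   from Y*(Ω₁)=(0.401699, -0.000000), Y(Ω₂)=(0.046553, 0.000000)
  term(m=+1) = (0.179162, -0.066028)   from Y*(Ω₁)=(-0.476449, -0.350015), Y(Ω₂)=(-0.178107, 0.269427)
  term(m=+2) = (-0.004358, 0.003717)   from Y*(Ω₁)=(0.084792, 0.270643), Y(Ω₂)=(0.007912, 0.018580)
  term(m=+3) = (-0.013466, 0.023988)   from Y*(Ω₁)=(0.025907, -0.075640), Y(Ω₂)=(-0.338418, -0.062119)
  term(m=+4) = (-0.000188, 0.001178)   from Y*(Ω₁)=(-0.012336, 0.008571), Y(Ω₂)=(0.055021, -0.057239)
  term(m=+5) = (-0.000135, -0.000684)   from Y*(Ω₁)=(0.001908, 0.000050), Y(Ω₂)=(-0.080093, -0.356428)
  term(m=+6) = (-0.000030, -0.000050)   from Y*(Ω₁)=(-0.000117, -0.000091), Y(Ω₂)=(0.366017, 0.139055)
Total Σ_m = (0.340671, -0.000000). Multiply by 0.966644: (0.329308, -0.000000). P_6(cos γ) = 0.329308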